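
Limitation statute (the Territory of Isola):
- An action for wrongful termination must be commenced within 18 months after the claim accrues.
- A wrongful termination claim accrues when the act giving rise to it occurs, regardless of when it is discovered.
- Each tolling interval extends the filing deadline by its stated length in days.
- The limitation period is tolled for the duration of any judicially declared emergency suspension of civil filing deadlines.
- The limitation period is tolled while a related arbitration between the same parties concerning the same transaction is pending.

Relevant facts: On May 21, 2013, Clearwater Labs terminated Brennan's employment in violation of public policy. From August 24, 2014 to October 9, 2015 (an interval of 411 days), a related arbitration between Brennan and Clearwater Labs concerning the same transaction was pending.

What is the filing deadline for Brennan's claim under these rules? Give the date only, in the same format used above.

January 6, 2016

The limitation period began to run on May 21, 2013.
Adding the 18 months base period to May 21, 2013 gives a deadline of November 21, 2014, before any tolling.
Because the pending related arbitration ran from August 24, 2014 to October 9, 2015, the deadline is extended by 411 days to January 6, 2016.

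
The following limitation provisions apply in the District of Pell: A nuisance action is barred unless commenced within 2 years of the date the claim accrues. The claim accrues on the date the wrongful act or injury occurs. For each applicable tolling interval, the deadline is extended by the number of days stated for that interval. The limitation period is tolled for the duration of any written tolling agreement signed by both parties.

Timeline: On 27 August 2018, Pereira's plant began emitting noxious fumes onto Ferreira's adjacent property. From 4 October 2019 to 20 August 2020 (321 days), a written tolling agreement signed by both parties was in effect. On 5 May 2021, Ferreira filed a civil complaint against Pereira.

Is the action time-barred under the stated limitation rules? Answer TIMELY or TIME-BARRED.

The claim accrued on 27 August 2018, when the wrongful act occurred.
The untolled deadline — 2 years after 27 August 2018 — is 27 August 2020.
The written tolling agreement from 4 October 2019 to 20 August 2020 tolled the period for 321 days, extending the deadline to 14 July 2021.
Filing on 5 May 2021 beat the 14 July 2021 deadline — the action is timely.

TIMELY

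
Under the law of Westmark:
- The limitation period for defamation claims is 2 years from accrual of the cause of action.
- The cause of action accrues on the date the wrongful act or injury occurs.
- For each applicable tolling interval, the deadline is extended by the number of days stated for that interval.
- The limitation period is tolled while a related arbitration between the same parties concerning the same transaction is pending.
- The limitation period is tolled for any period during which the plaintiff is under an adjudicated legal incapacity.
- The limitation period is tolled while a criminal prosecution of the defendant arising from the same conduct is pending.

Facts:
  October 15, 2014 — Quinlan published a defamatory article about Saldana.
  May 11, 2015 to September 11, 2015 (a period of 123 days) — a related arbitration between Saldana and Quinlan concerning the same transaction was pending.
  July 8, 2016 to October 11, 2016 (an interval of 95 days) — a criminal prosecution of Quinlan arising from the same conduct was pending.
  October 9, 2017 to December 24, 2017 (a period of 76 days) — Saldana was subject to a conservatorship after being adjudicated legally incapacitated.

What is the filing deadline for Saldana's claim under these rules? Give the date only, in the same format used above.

May 21, 2017

The limitation period began to run on October 15, 2014.
2 years from October 15, 2014 is October 15, 2016.
Because the pending related arbitration ran from May 11, 2015 to September 11, 2015, the deadline is extended by 123 days to February 15, 2017.
The period was tolled for 95 days by the pending criminal prosecution (July 8, 2016 to October 11, 2016), pushing the deadline to May 21, 2017.
The plaintiff's legal incapacity from October 9, 2017 to December 24, 2017 began after the period had already run on May 21, 2017, so it has no tolling effect.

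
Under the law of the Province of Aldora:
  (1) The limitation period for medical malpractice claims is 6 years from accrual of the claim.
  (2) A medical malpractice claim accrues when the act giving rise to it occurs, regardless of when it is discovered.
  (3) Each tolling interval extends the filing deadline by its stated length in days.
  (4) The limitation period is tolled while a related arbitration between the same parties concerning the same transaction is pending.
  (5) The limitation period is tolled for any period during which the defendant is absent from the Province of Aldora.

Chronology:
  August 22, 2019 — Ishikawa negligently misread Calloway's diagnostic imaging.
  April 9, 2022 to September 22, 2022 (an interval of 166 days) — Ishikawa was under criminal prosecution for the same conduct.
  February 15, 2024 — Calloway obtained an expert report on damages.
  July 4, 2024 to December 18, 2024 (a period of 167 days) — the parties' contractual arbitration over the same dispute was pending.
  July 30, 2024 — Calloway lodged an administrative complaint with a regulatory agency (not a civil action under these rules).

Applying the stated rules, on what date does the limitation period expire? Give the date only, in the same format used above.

The claim accrued on August 22, 2019, the date of the act.
The untolled deadline — 6 years after August 22, 2019 — is August 22, 2025.
The pending related arbitration from July 4, 2024 to December 18, 2024 tolled the period for 167 days, extending the deadline to February 5, 2026.
No stated provision tolls the period for a criminal prosecution, so the interval from April 9, 2022 to September 22, 2022 has no effect on the deadline.
The other events in the timeline have no effect on the limitation period under the stated rules.

February 5, 2026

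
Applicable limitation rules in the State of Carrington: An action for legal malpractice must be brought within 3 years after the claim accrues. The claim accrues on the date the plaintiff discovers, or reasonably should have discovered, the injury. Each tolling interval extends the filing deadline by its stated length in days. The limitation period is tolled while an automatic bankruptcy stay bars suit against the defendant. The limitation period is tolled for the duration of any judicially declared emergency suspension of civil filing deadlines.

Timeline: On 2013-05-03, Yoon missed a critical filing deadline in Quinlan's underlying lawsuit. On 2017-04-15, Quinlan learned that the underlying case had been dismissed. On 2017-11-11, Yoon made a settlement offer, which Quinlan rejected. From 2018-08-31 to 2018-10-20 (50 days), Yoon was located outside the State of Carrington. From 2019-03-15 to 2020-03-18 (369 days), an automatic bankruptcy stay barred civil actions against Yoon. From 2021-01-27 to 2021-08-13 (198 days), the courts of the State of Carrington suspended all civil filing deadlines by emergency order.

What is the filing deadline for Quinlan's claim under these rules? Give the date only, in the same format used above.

Under the discovery rule, the claim accrued on 2017-04-15, when Quinlan discovered the injury — not on the 2013-05-03 date of the underlying act.
3 years from 2017-04-15 is 2020-04-15.
The automatic bankruptcy stay from 2019-03-15 to 2020-03-18 tolled the period for 369 days, extending the deadline to 2021-04-19.
The period was tolled for 198 days by the emergency suspension of filing deadlines (2021-01-27 to 2021-08-13), pushing the deadline to 2021-11-03.
The defendant's absence from the jurisdiction from 2018-08-31 to 2018-10-20 does not toll the period, because no stated rule makes the defendant's absence a tolling event.
None of the other events listed affects the running of the period under the stated rules.

2021-11-03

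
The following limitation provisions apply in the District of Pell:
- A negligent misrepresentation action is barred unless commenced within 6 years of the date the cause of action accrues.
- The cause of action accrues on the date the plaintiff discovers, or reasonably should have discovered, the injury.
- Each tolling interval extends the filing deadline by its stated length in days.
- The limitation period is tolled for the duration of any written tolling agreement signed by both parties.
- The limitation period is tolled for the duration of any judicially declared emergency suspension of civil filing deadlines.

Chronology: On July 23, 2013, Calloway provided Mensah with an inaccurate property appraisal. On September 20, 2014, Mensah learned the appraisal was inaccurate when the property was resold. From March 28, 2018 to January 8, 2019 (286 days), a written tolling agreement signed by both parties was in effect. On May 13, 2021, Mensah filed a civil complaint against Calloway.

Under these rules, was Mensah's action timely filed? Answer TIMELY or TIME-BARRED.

Accrual is tied to discovery, so the period began on September 20, 2014 rather than on July 23, 2013 when the act occurred.
Adding the 6 years base period to September 20, 2014 gives a deadline of September 20, 2020, before any tolling.
The period was tolled for 286 days by the written tolling agreement (March 28, 2018 to January 8, 2019), pushing the deadline to July 3, 2021.
Mensah filed on May 13, 2021, before the July 3, 2021 deadline, so the action is timely.

TIMELY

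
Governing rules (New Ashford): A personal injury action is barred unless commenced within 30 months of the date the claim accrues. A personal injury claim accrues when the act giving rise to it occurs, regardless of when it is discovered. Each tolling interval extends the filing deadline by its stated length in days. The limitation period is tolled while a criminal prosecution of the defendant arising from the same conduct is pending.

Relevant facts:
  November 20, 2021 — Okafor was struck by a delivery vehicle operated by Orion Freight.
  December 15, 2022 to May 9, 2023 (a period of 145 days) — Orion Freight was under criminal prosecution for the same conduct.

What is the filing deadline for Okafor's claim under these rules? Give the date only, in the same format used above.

October 12, 2024

The claim accrued on November 20, 2021, the date of the act.
The untolled deadline — 30 months after November 20, 2021 — is May 20, 2024.
Because the pending criminal prosecution ran from December 15, 2022 to May 9, 2023, the deadline is extended by 145 days to October 12, 2024.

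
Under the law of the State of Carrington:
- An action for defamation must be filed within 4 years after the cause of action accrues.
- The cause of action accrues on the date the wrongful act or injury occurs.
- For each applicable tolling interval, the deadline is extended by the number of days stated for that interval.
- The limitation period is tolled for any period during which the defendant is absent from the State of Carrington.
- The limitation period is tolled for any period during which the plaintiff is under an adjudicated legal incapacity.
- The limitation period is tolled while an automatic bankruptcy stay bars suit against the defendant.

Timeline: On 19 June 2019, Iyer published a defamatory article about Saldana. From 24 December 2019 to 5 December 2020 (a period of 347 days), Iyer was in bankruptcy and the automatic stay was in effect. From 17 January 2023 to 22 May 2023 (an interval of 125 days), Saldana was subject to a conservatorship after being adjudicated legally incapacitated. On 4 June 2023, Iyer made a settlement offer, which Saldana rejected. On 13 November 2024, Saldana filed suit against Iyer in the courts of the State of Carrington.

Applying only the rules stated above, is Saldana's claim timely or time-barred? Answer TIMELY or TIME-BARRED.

The cause of action accrued on 19 June 2019, the date of the act.
Adding the 4 years base period to 19 June 2019 gives a deadline of 19 June 2023, before any tolling.
The period was tolled for 347 days by the automatic bankruptcy stay (24 December 2019 to 5 December 2020), pushing the deadline to 31 May 2024.
Because the plaintiff's legal incapacity ran from 17 January 2023 to 22 May 2023, the deadline is extended by 125 days to 3 October 2024.
None of the other events listed affects the running of the period under the stated rules.
Filing on 13 November 2024 missed the 3 October 2024 deadline — the action is time-barred.

TIME-BARRED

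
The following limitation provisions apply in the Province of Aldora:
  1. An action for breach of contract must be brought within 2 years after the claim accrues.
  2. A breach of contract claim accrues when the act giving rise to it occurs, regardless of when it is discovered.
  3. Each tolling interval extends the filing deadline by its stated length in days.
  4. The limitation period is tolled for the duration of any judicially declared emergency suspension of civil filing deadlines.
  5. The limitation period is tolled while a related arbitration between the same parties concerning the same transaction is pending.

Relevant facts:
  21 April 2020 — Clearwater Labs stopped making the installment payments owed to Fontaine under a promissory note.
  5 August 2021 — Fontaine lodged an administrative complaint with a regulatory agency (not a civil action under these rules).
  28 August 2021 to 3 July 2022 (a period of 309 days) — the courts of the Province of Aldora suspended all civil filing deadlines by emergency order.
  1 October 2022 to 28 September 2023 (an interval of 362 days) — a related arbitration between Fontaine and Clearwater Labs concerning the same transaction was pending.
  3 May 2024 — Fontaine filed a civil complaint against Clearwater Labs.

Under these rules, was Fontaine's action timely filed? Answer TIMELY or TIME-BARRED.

The limitation period began to run on 21 April 2020.
Adding the 2 years base period to 21 April 2020 gives a deadline of 21 April 2022, before any tolling.
The period was tolled for 309 days by the emergency suspension of filing deadlines (28 August 2021 to 3 July 2022), pushing the deadline to 24 February 2023.
The period was tolled for 362 days by the pending related arbitration (1 October 2022 to 28 September 2023), pushing the deadline to 21 February 2024.
Nothing else in the chronology tolls or restarts the period.
Fontaine filed on 3 May 2024, after the 21 February 2024 deadline, so the action is time-barred.

TIME-BARRED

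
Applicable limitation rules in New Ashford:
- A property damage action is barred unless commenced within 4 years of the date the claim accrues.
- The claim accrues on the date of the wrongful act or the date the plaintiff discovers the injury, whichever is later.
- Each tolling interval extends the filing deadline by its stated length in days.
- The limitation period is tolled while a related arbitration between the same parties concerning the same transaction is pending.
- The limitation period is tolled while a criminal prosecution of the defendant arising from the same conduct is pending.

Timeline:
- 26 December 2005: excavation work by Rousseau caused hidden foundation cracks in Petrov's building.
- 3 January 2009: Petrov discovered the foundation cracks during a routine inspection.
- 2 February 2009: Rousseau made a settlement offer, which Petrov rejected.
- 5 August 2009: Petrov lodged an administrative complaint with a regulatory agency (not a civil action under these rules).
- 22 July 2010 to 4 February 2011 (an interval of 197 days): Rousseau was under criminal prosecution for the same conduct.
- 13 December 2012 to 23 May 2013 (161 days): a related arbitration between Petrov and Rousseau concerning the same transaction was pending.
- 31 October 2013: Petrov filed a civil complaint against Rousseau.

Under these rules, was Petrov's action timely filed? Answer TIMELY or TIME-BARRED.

The claim accrued on 3 January 2009 — the later of the 26 December 2005 act and the 3 January 2009 discovery.
The untolled deadline — 4 years after 3 January 2009 — is 3 January 2013.
Because the pending criminal prosecution ran from 22 July 2010 to 4 February 2011, the deadline is extended by 197 days to 19 July 2013.
Because the pending related arbitration ran from 13 December 2012 to 23 May 2013, the deadline is extended by 161 days to 27 December 2013.
The other events in the timeline have no effect on the limitation period under the stated rules.
Petrov filed on 31 October 2013, before the 27 December 2013 deadline, so the action is timely.

TIMELY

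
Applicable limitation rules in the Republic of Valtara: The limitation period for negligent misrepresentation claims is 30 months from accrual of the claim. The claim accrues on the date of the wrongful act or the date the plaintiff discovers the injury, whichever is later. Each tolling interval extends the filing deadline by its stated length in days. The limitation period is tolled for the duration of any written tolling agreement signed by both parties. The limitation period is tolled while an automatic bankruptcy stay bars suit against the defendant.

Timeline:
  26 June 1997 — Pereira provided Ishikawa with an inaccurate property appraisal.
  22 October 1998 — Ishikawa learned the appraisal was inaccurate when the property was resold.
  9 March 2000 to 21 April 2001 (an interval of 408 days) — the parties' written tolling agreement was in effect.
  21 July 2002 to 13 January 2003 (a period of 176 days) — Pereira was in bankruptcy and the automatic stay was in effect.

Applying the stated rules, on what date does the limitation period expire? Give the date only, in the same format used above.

The claim accrued on 22 October 1998 — the later of the 26 June 1997 act and the 22 October 1998 discovery.
30 months from 22 October 1998 is 22 April 2001.
The period was tolled for 408 days by the written tolling agreement (9 March 2000 to 21 April 2001), pushing the deadline to 4 June 2002.
The automatic bankruptcy stay starting 21 July 2002 came too late — the period had run on 4 June 2002 — and so does not extend the deadline.

4 June 2002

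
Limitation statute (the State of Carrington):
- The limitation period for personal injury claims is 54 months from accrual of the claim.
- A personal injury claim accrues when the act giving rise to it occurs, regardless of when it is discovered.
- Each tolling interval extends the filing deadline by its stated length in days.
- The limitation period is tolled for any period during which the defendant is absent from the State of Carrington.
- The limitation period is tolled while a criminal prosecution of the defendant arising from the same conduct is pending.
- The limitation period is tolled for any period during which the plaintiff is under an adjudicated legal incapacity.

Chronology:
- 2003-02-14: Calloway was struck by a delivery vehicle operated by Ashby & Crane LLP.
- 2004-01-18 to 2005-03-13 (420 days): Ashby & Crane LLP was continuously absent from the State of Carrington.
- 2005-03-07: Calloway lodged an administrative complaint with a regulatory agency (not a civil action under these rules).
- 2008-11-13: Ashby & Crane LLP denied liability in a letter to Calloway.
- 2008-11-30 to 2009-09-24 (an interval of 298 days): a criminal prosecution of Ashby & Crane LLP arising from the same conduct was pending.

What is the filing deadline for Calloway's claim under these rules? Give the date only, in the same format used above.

2008-10-07

The limitation period began to run on 2003-02-14.
54 months from 2003-02-14 is 2007-08-14.
The defendant's absence from the jurisdiction from 2004-01-18 to 2005-03-13 tolled the period for 420 days, extending the deadline to 2008-10-07.
By the time the pending criminal prosecution began on 2008-11-30, the limitation period had already expired on 2008-10-07; that interval cannot revive it.
Nothing else in the chronology tolls or restarts the period.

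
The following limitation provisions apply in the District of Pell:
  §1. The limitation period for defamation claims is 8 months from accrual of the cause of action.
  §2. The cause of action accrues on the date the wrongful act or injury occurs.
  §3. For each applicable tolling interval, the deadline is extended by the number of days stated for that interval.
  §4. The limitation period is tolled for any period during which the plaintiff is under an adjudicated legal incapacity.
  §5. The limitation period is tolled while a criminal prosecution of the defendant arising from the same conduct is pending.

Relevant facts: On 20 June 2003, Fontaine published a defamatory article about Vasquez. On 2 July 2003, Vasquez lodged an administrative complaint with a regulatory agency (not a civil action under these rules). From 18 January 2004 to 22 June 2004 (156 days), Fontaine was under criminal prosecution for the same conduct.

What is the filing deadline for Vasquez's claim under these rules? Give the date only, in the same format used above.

The claim accrued on 20 June 2003, when the wrongful act occurred.
Adding the 8 months base period to 20 June 2003 gives a deadline of 20 February 2004, before any tolling.
The period was tolled for 156 days by the pending criminal prosecution (18 January 2004 to 22 June 2004), pushing the deadline to 25 July 2004.
The other events in the timeline have no effect on the limitation period under the stated rules.

25 July 2004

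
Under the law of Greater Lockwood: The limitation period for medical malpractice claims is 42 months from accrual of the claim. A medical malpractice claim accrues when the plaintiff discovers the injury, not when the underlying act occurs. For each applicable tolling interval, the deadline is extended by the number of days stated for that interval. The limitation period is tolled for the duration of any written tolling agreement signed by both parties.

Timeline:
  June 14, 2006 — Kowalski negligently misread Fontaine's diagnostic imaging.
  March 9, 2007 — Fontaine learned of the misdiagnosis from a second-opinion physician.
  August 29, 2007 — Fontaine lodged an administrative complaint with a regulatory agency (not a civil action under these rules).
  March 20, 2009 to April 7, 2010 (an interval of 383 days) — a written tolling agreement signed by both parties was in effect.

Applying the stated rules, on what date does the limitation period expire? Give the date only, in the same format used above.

September 27, 2011

Under the discovery rule, the claim accrued on March 9, 2007, when Fontaine discovered the injury — not on the June 14, 2006 date of the underlying act.
The untolled deadline — 42 months after March 9, 2007 — is September 9, 2010.
Because the written tolling agreement ran from March 20, 2009 to April 7, 2010, the deadline is extended by 383 days to September 27, 2011.
The other events in the timeline have no effect on the limitation period under the stated rules.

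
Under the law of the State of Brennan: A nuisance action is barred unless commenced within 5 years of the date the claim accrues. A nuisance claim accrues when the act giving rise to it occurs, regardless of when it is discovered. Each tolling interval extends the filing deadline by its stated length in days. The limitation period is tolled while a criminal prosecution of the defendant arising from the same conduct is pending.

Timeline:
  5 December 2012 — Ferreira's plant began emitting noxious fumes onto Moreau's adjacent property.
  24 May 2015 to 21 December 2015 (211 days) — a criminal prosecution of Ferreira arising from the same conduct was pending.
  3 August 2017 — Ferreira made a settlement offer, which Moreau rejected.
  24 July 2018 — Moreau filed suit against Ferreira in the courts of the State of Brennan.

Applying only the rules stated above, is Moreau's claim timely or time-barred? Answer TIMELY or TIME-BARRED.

TIME-BARRED

The claim accrued on 5 December 2012, the date of the act.
Adding the 5 years base period to 5 December 2012 gives a deadline of 5 December 2017, before any tolling.
The pending criminal prosecution from 24 May 2015 to 21 December 2015 tolled the period for 211 days, extending the deadline to 4 July 2018.
Nothing else in the chronology tolls or restarts the period.
Moreau filed on 24 July 2018, after the 4 July 2018 deadline, so the action is time-barred.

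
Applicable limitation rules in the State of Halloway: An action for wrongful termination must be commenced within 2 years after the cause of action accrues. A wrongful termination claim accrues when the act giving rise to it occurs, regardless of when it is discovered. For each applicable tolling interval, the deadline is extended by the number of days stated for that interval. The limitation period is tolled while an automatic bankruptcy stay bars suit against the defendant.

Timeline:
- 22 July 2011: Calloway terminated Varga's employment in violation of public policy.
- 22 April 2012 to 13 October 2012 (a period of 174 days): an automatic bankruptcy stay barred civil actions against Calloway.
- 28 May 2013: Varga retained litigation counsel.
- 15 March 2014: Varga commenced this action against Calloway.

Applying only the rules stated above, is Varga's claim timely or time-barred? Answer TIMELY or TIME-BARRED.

TIME-BARRED

The cause of action accrued on 22 July 2011, the date of the act.
The untolled deadline — 2 years after 22 July 2011 — is 22 July 2013.
The period was tolled for 174 days by the automatic bankruptcy stay (22 April 2012 to 13 October 2012), pushing the deadline to 12 January 2014.
None of the other events listed affects the running of the period under the stated rules.
Varga filed on 15 March 2014, after the 12 January 2014 deadline, so the action is time-barred.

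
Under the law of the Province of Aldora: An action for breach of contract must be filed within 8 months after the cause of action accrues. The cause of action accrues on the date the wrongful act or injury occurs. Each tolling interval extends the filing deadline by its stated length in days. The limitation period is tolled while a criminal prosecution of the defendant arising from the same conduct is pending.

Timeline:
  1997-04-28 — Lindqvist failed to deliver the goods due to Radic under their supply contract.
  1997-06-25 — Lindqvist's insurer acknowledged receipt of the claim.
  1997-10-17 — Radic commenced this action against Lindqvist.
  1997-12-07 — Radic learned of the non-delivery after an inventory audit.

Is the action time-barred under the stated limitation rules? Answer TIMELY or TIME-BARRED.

The claim accrued on 1997-04-28, when the wrongful act occurred; under the stated occurrence rule the 1997-12-07 discovery does not delay accrual.
The untolled deadline — 8 months after 1997-04-28 — is 1997-12-28.
Nothing else in the chronology tolls or restarts the period.
Filing on 1997-10-17 beat the 1997-12-28 deadline — the action is timely.

TIMELY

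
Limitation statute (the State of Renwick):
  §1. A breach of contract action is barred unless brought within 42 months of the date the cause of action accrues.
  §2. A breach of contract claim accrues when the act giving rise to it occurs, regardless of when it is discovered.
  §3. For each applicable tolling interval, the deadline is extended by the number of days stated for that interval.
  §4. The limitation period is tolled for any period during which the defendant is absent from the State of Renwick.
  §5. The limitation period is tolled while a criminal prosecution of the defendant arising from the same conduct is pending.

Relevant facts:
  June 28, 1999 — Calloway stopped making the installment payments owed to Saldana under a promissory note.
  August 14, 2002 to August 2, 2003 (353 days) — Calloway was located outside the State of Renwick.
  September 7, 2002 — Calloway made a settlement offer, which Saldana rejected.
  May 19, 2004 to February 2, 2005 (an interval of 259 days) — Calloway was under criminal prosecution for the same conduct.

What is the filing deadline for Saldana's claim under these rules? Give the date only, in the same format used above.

The cause of action accrued on June 28, 1999, the date of the act.
The untolled deadline — 42 months after June 28, 1999 — is December 28, 2002.
The period was tolled for 353 days by the defendant's absence from the jurisdiction (August 14, 2002 to August 2, 2003), pushing the deadline to December 16, 2003.
By the time the pending criminal prosecution began on May 19, 2004, the limitation period had already expired on December 16, 2003; that interval cannot revive it.
None of the other events listed affects the running of the period under the stated rules.

December 16, 2003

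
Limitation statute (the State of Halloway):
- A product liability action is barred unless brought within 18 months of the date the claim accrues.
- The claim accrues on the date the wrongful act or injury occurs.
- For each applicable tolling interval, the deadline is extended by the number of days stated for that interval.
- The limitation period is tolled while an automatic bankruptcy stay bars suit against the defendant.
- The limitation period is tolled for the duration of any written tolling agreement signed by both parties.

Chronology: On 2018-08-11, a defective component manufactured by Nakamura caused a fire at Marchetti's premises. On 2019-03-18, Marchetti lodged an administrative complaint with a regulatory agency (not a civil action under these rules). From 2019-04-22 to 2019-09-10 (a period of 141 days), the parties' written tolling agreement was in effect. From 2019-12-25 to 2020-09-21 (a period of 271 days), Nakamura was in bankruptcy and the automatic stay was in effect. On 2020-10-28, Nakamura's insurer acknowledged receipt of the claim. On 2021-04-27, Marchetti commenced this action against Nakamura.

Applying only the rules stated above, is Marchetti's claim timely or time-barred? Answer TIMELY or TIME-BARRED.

The claim accrued on 2018-08-11, the date of the act.
18 months from 2018-08-11 is 2020-02-11.
Because the written tolling agreement ran from 2019-04-22 to 2019-09-10, the deadline is extended by 141 days to 2020-07-01.
The automatic bankruptcy stay from 2019-12-25 to 2020-09-21 tolled the period for 271 days, extending the deadline to 2021-03-29.
The other events in the timeline have no effect on the limitation period under the stated rules.
Marchetti filed on 2021-04-27, after the 2021-03-29 deadline, so the action is time-barred.

TIME-BARRED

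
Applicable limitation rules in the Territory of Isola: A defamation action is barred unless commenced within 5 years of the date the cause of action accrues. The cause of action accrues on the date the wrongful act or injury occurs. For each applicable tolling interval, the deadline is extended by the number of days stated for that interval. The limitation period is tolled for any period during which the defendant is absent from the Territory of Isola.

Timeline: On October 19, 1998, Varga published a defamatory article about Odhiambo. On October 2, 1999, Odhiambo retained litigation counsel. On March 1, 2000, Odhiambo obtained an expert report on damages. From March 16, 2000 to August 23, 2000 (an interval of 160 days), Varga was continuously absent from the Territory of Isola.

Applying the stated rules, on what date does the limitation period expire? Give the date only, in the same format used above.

March 27, 2004

The cause of action accrued on October 19, 1998, the date of the act.
The untolled deadline — 5 years after October 19, 1998 — is October 19, 2003.
The defendant's absence from the jurisdiction from March 16, 2000 to August 23, 2000 tolled the period for 160 days, extending the deadline to March 27, 2004.
The other events in the timeline have no effect on the limitation period under the stated rules.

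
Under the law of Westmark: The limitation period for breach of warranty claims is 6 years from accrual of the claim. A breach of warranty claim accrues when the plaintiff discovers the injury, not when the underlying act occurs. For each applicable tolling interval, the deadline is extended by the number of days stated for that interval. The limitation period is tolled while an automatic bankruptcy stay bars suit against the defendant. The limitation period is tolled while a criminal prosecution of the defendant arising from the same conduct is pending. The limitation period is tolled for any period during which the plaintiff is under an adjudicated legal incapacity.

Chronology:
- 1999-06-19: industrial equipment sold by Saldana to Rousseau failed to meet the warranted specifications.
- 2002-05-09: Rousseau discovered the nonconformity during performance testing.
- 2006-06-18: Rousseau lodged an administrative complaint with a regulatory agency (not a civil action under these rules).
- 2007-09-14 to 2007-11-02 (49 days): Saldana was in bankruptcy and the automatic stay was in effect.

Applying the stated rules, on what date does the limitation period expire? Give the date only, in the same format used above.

The claim did not accrue until Rousseau discovered the injury on 2002-05-09; the 1999-06-19 act date does not start the clock under the stated rule.
The untolled deadline — 6 years after 2002-05-09 — is 2008-05-09.
Because the automatic bankruptcy stay ran from 2007-09-14 to 2007-11-02, the deadline is extended by 49 days to 2008-06-27.
None of the other events listed affects the running of the period under the stated rules.

2008-06-27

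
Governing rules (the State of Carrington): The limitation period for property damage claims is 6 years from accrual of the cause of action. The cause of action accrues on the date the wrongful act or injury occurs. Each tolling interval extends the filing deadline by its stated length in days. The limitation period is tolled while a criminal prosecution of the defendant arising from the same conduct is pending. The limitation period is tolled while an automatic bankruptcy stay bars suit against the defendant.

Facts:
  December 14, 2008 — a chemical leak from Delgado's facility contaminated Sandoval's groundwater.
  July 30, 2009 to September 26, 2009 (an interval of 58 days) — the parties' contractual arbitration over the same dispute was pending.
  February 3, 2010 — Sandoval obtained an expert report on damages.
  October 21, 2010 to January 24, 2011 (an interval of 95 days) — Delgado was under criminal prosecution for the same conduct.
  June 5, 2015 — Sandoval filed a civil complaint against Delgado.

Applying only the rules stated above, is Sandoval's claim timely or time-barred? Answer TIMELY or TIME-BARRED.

The limitation period began to run on December 14, 2008.
The untolled deadline — 6 years after December 14, 2008 — is December 14, 2014.
The pending criminal prosecution from October 21, 2010 to January 24, 2011 tolled the period for 95 days, extending the deadline to March 19, 2015.
No stated provision tolls the period for a pending arbitration, so the interval from July 30, 2009 to September 26, 2009 has no effect on the deadline.
None of the other events listed affects the running of the period under the stated rules.
Filing on June 5, 2015 missed the March 19, 2015 deadline — the action is time-barred.

TIME-BARRED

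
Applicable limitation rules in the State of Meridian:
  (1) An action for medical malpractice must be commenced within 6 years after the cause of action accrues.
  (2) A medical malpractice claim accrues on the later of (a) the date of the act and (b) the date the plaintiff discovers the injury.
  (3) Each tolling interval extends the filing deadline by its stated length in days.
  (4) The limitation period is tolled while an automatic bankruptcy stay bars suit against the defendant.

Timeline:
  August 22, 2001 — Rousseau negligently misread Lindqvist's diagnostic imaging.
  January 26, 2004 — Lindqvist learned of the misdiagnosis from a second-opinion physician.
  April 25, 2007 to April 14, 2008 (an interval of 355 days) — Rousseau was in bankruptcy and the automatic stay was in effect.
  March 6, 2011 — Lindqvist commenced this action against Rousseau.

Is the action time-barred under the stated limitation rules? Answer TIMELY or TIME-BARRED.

The claim accrued on January 26, 2004 — the later of the August 22, 2001 act and the January 26, 2004 discovery.
Adding the 6 years base period to January 26, 2004 gives a deadline of January 26, 2010, before any tolling.
The period was tolled for 355 days by the automatic bankruptcy stay (April 25, 2007 to April 14, 2008), pushing the deadline to January 16, 2011.
Lindqvist filed on March 6, 2011, after the January 16, 2011 deadline, so the action is time-barred.

TIME-BARRED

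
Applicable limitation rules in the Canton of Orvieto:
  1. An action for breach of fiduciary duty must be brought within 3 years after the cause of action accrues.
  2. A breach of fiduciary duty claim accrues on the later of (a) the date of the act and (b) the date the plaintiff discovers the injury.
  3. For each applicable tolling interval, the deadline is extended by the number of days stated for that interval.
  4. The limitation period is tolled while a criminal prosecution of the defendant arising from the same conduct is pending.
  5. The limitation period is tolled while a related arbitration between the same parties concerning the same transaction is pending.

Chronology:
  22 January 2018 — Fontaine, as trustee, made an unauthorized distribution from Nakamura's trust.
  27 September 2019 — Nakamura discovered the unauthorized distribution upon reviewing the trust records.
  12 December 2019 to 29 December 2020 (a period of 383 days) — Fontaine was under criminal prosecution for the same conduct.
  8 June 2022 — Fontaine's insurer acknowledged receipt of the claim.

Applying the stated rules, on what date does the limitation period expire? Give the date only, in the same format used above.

15 October 2023

Because discovery on 27 September 2019 post-dates the 22 January 2018 act, accrual under the later-of rule falls on 27 September 2019.
The untolled deadline — 3 years after 27 September 2019 — is 27 September 2022.
The period was tolled for 383 days by the pending criminal prosecution (12 December 2019 to 29 December 2020), pushing the deadline to 15 October 2023.
The other events in the timeline have no effect on the limitation period under the stated rules.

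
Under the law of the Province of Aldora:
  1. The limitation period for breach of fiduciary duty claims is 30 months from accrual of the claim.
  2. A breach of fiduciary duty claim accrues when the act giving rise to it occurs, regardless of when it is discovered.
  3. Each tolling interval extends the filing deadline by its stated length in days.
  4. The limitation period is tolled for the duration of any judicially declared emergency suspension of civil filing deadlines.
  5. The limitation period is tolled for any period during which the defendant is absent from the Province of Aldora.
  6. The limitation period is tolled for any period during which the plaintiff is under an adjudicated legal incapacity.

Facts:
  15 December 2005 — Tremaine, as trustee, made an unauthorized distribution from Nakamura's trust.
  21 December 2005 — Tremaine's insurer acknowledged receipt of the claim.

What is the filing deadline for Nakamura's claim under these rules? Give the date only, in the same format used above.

The limitation period began to run on 15 December 2005.
Adding the 30 months base period to 15 December 2005 gives a deadline of 15 June 2008, before any tolling.
The other events in the timeline have no effect on the limitation period under the stated rules.

15 June 2008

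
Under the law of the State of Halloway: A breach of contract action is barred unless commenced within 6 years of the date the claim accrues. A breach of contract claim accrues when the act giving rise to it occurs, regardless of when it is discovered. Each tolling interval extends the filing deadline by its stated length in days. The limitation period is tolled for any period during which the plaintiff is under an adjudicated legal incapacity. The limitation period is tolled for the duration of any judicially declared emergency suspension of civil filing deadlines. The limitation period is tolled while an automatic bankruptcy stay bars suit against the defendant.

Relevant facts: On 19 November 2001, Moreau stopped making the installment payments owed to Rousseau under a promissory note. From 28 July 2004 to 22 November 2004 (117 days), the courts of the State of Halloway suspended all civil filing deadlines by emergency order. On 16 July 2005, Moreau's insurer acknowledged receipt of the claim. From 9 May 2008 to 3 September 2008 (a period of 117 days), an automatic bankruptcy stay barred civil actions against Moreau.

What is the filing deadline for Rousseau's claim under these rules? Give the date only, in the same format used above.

The claim accrued on 19 November 2001, when the wrongful act occurred.
The untolled deadline — 6 years after 19 November 2001 — is 19 November 2007.
Because the emergency suspension of filing deadlines ran from 28 July 2004 to 22 November 2004, the deadline is extended by 117 days to 15 March 2008.
The automatic bankruptcy stay starting 9 May 2008 came too late — the period had run on 15 March 2008 — and so does not extend the deadline.
The other events in the timeline have no effect on the limitation period under the stated rules.

15 March 2008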